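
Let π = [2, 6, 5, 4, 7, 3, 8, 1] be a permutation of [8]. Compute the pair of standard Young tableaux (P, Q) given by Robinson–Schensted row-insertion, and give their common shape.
P = [1, 3, 7, 8] / [2] / [4] / [5] / [6];  Q = [1, 2, 5, 7] / [3] / [4] / [6] / [8];  common shape = (4, 1, 1, 1, 1)

Row-insert the values π_1, π_2, … into P one at a time, bumping the leftmost entry strictly greater than the inserted value down to the next row. The recording tableau Q records, in position (i, j), the step at which that cell was added to P.
  Insert 2 (step 1): P = [2];  Q = [1]
  Insert 6 (step 2): P = [2, 6];  Q = [1, 2]
  Insert 5 (step 3): P = [2, 5] / [6];  Q = [1, 2] / [3]
  Insert 4 (step 4): P = [2, 4] / [5] / [6];  Q = [1, 2] / [3] / [4]
  Insert 7 (step 5): P = [2, 4, 7] / [5] / [6];  Q = [1, 2, 5] / [3] / [4]
  Insert 3 (step 6): P = [2, 3, 7] / [4] / [5] / [6];  Q = [1, 2, 5] / [3] / [4] / [6]
  Insert 8 (step 7): P = [2, 3, 7, 8] / [4] / [5] / [6];  Q = [1, 2, 5, 7] / [3] / [4] / [6]
  Insert 1 (step 8): P = [1, 3, 7, 8] / [2] / [4] / [5] / [6];  Q = [1, 2, 5, 7] / [3] / [4] / [6] / [8]
Final shape: (4, 1, 1, 1, 1).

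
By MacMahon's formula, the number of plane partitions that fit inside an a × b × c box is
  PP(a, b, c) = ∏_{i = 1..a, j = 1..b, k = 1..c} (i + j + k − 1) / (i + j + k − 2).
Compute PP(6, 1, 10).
PP(6, 1, 10) = 8008

Evaluate the triple product over i = 1..6, j = 1..1, k = 1..10. The factors are (2/1) · (3/2) · (4/3) · (5/4) · (6/5) · (7/6) · (8/7) · (9/8) · … (60 factors total). The numerators and denominators telescope so the product is an integer; carrying out the multiplication exactly gives PP(6, 1, 10) = 8008.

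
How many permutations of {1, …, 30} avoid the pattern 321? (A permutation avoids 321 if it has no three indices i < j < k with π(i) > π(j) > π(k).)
C_30 = 3814986502092304

These 321-avoiding permutations are counted by the Catalan number C_n = (1/(n + 1)) · C(2n, n). For n = 30: C_30 = (1/31) · C(60, 30) = 118264581564861424/31 = 3814986502092304.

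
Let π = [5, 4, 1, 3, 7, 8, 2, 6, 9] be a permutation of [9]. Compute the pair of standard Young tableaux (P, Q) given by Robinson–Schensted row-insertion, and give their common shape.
P = [1, 2, 6, 8, 9] / [3, 7] / [4] / [5];  Q = [1, 4, 5, 6, 9] / [2, 8] / [3] / [7];  common shape = (5, 2, 1, 1)

Row-insert the values π_1, π_2, … into P one at a time, bumping the leftmost entry strictly greater than the inserted value down to the next row. The recording tableau Q records, in position (i, j), the step at which that cell was added to P.
  Insert 5 (step 1): P = [5];  Q = [1]
  Insert 4 (step 2): P = [4] / [5];  Q = [1] / [2]
  Insert 1 (step 3): P = [1] / [4] / [5];  Q = [1] / [2] / [3]
  Insert 3 (step 4): P = [1, 3] / [4] / [5];  Q = [1, 4] / [2] / [3]
  Insert 7 (step 5): P = [1, 3, 7] / [4] / [5];  Q = [1, 4, 5] / [2] / [3]
  Insert 8 (step 6): P = [1, 3, 7, 8] / [4] / [5];  Q = [1, 4, 5, 6] / [2] / [3]
  Insert 2 (step 7): P = [1, 2, 7, 8] / [3] / [4] / [5];  Q = [1, 4, 5, 6] / [2] / [3] / [7]
  Insert 6 (step 8): P = [1, 2, 6, 8] / [3, 7] / [4] / [5];  Q = [1, 4, 5, 6] / [2, 8] / [3] / [7]
  Insert 9 (step 9): P = [1, 2, 6, 8, 9] / [3, 7] / [4] / [5];  Q = [1, 4, 5, 6, 9] / [2, 8] / [3] / [7]
Final shape: (5, 2, 1, 1).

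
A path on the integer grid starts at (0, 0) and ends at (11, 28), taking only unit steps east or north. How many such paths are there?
Number of paths = 1676056044

A monotone lattice path from (0, 0) to (11, 28) consists of 11 east steps and 28 north steps in some order, so it is determined by which 11 of the 39 steps are east. The count is C(39, 11) = 1676056044.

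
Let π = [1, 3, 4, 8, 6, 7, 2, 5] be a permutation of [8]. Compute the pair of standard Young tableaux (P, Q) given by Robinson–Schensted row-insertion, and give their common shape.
P = [1, 2, 4, 5, 7] / [3, 6] / [8];  Q = [1, 2, 3, 4, 6] / [5, 8] / [7];  common shape = (5, 2, 1)

Row-insert the values π_1, π_2, … into P one at a time, bumping the leftmost entry strictly greater than the inserted value down to the next row. The recording tableau Q records, in position (i, j), the step at which that cell was added to P.
  Insert 1 (step 1): P = [1];  Q = [1]
  Insert 3 (step 2): P = [1, 3];  Q = [1, 2]
  Insert 4 (step 3): P = [1, 3, 4];  Q = [1, 2, 3]
  Insert 8 (step 4): P = [1, 3, 4, 8];  Q = [1, 2, 3, 4]
  Insert 6 (step 5): P = [1, 3, 4, 6] / [8];  Q = [1, 2, 3, 4] / [5]
  Insert 7 (step 6): P = [1, 3, 4, 6, 7] / [8];  Q = [1, 2, 3, 4, 6] / [5]
  Insert 2 (step 7): P = [1, 2, 4, 6, 7] / [3] / [8];  Q = [1, 2, 3, 4, 6] / [5] / [7]
  Insert 5 (step 8): P = [1, 2, 4, 5, 7] / [3, 6] / [8];  Q = [1, 2, 3, 4, 6] / [5, 8] / [7]
Final shape: (5, 2, 1).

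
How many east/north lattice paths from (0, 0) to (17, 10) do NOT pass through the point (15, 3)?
Number of paths = 8406909

Total paths from (0, 0) to (17, 10): C(27, 17) = 8436285. Paths through (15, 3): (paths (0, 0) → (15, 3)) × (paths (15, 3) → (17, 10)) = C(18, 15) · C(9, 2) = 816 · 36 = 29376. Avoidance count = 8436285 − 29376 = 8406909.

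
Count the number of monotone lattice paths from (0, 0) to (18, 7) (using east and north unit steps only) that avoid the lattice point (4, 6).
Number of paths = 477550

Total paths from (0, 0) to (18, 7): C(25, 18) = 480700. Paths through (4, 6): (paths (0, 0) → (4, 6)) × (paths (4, 6) → (18, 7)) = C(10, 4) · C(15, 14) = 210 · 15 = 3150. Avoidance count = 480700 − 3150 = 477550.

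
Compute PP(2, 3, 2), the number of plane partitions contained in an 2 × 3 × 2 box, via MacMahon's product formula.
PP(2, 3, 2) = 50

Evaluate the triple product over i = 1..2, j = 1..3, k = 1..2. The factors are (2/1) · (3/2) · (3/2) · (4/3) · (4/3) · (5/4) · (3/2) · (4/3) · … (12 factors total). The numerators and denominators telescope so the product is an integer; carrying out the multiplication exactly gives PP(2, 3, 2) = 50.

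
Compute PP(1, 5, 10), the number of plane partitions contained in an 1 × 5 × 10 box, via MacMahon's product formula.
PP(1, 5, 10) = 3003

Evaluate the triple product over i = 1..1, j = 1..5, k = 1..10. The factors are (2/1) · (3/2) · (4/3) · (5/4) · (6/5) · (7/6) · (8/7) · (9/8) · … (50 factors total). The numerators and denominators telescope so the product is an integer; carrying out the multiplication exactly gives PP(1, 5, 10) = 3003.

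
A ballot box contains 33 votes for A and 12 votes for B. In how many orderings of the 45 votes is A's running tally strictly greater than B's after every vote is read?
Strict-lead orderings = 13421343481

Total orderings of the 45 votes with 33 for A: C(45, 33) = 28760021745. By the Bertrand ballot formula (Cycle Lemma / reflection principle), the number of orderings in which A is strictly ahead of B throughout is (p − q)/(p + q) · C(p + q, p) = (33 − 12)/(33 + 12) · 28760021745 = 13421343481.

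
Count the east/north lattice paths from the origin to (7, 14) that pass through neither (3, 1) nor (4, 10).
Number of paths = 73125

Inclusion–exclusion. Total paths: C(21, 7) = 116280. Through P₁: C(4, 3)·C(17, 4) = 9520. Through P₂: C(14, 4)·C(7, 3) = 35035. Since P₁ is strictly southwest of P₂, a monotone path through both must visit P₁ then P₂; paths through both = C(4, 3)·C(10, 1)·C(7, 3) = 1400. Avoid both = 116280 − 9520 − 35035 + 1400 = 73125.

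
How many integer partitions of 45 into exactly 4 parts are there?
p(45, 4 parts) = 672

Partitions of n into exactly k parts are in bijection with partitions of n − k into at most k parts (subtract 1 from each part). So p(45, exactly 4) = p(41, parts ≤ 4). Computing via the recurrence p(m, j) = p(m, j−1) + p(m−j, j) gives 672.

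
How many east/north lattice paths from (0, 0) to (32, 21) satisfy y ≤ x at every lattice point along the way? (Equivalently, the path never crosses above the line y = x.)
Number of paths = 115631433392020

By the reflection principle (André's argument), the number of monotone paths to (32, 21) with n ≤ m that never go above y = x is C(53, 32) − C(53, 33) = 317986441828055 − 202355008436035 = 115631433392020.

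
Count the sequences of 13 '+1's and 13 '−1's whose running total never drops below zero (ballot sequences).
C_13 = 742900

These ballot sequences are counted by the Catalan number C_n = (1/(n + 1)) · C(2n, n). For n = 13: C_13 = (1/14) · C(26, 13) = 10400600/14 = 742900.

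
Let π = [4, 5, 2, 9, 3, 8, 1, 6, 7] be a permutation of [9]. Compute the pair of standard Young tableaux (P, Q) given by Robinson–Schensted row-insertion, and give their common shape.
P = [1, 3, 6, 7] / [2, 5, 8] / [4, 9];  Q = [1, 2, 4, 9] / [3, 5, 6] / [7, 8];  common shape = (4, 3, 2)

Row-insert the values π_1, π_2, … into P one at a time, bumping the leftmost entry strictly greater than the inserted value down to the next row. The recording tableau Q records, in position (i, j), the step at which that cell was added to P.
  Insert 4 (step 1): P = [4];  Q = [1]
  Insert 5 (step 2): P = [4, 5];  Q = [1, 2]
  Insert 2 (step 3): P = [2, 5] / [4];  Q = [1, 2] / [3]
  Insert 9 (step 4): P = [2, 5, 9] / [4];  Q = [1, 2, 4] / [3]
  Insert 3 (step 5): P = [2, 3, 9] / [4, 5];  Q = [1, 2, 4] / [3, 5]
  Insert 8 (step 6): P = [2, 3, 8] / [4, 5, 9];  Q = [1, 2, 4] / [3, 5, 6]
  Insert 1 (step 7): P = [1, 3, 8] / [2, 5, 9] / [4];  Q = [1, 2, 4] / [3, 5, 6] / [7]
  Insert 6 (step 8): P = [1, 3, 6] / [2, 5, 8] / [4, 9];  Q = [1, 2, 4] / [3, 5, 6] / [7, 8]
  Insert 7 (step 9): P = [1, 3, 6, 7] / [2, 5, 8] / [4, 9];  Q = [1, 2, 4, 9] / [3, 5, 6] / [7, 8]
Final shape: (4, 3, 2).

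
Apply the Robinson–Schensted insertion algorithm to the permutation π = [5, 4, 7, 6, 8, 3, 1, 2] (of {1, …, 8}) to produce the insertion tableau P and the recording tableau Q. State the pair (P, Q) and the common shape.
P = [1, 2, 8] / [3, 6] / [4, 7] / [5];  Q = [1, 3, 5] / [2, 4] / [6, 8] / [7];  common shape = (3, 2, 2, 1)

Row-insert the values π_1, π_2, … into P one at a time, bumping the leftmost entry strictly greater than the inserted value down to the next row. The recording tableau Q records, in position (i, j), the step at which that cell was added to P.
  Insert 5 (step 1): P = [5];  Q = [1]
  Insert 4 (step 2): P = [4] / [5];  Q = [1] / [2]
  Insert 7 (step 3): P = [4, 7] / [5];  Q = [1, 3] / [2]
  Insert 6 (step 4): P = [4, 6] / [5, 7];  Q = [1, 3] / [2, 4]
  Insert 8 (step 5): P = [4, 6, 8] / [5, 7];  Q = [1, 3, 5] / [2, 4]
  Insert 3 (step 6): P = [3, 6, 8] / [4, 7] / [5];  Q = [1, 3, 5] / [2, 4] / [6]
  Insert 1 (step 7): P = [1, 6, 8] / [3, 7] / [4] / [5];  Q = [1, 3, 5] / [2, 4] / [6] / [7]
  Insert 2 (step 8): P = [1, 2, 8] / [3, 6] / [4, 7] / [5];  Q = [1, 3, 5] / [2, 4] / [6, 8] / [7]
Final shape: (3, 2, 2, 1).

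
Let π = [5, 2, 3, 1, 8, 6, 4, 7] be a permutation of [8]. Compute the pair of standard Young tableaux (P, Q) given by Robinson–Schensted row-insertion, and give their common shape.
P = [1, 3, 4, 7] / [2, 6] / [5, 8];  Q = [1, 3, 5, 8] / [2, 6] / [4, 7];  common shape = (4, 2, 2)

Row-insert the values π_1, π_2, … into P one at a time, bumping the leftmost entry strictly greater than the inserted value down to the next row. The recording tableau Q records, in position (i, j), the step at which that cell was added to P.
  Insert 5 (step 1): P = [5];  Q = [1]
  Insert 2 (step 2): P = [2] / [5];  Q = [1] / [2]
  Insert 3 (step 3): P = [2, 3] / [5];  Q = [1, 3] / [2]
  Insert 1 (step 4): P = [1, 3] / [2] / [5];  Q = [1, 3] / [2] / [4]
  Insert 8 (step 5): P = [1, 3, 8] / [2] / [5];  Q = [1, 3, 5] / [2] / [4]
  Insert 6 (step 6): P = [1, 3, 6] / [2, 8] / [5];  Q = [1, 3, 5] / [2, 6] / [4]
  Insert 4 (step 7): P = [1, 3, 4] / [2, 6] / [5, 8];  Q = [1, 3, 5] / [2, 6] / [4, 7]
  Insert 7 (step 8): P = [1, 3, 4, 7] / [2, 6] / [5, 8];  Q = [1, 3, 5, 8] / [2, 6] / [4, 7]
Final shape: (4, 2, 2).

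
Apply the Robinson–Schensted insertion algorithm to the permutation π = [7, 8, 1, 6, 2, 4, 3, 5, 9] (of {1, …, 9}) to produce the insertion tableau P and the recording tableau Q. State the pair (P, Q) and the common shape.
P = [1, 2, 3, 5, 9] / [4, 8] / [6] / [7];  Q = [1, 2, 6, 8, 9] / [3, 4] / [5] / [7];  common shape = (5, 2, 1, 1)

Row-insert the values π_1, π_2, … into P one at a time, bumping the leftmost entry strictly greater than the inserted value down to the next row. The recording tableau Q records, in position (i, j), the step at which that cell was added to P.
  Insert 7 (step 1): P = [7];  Q = [1]
  Insert 8 (step 2): P = [7, 8];  Q = [1, 2]
  Insert 1 (step 3): P = [1, 8] / [7];  Q = [1, 2] / [3]
  Insert 6 (step 4): P = [1, 6] / [7, 8];  Q = [1, 2] / [3, 4]
  Insert 2 (step 5): P = [1, 2] / [6, 8] / [7];  Q = [1, 2] / [3, 4] / [5]
  Insert 4 (step 6): P = [1, 2, 4] / [6, 8] / [7];  Q = [1, 2, 6] / [3, 4] / [5]
  Insert 3 (step 7): P = [1, 2, 3] / [4, 8] / [6] / [7];  Q = [1, 2, 6] / [3, 4] / [5] / [7]
  Insert 5 (step 8): P = [1, 2, 3, 5] / [4, 8] / [6] / [7];  Q = [1, 2, 6, 8] / [3, 4] / [5] / [7]
  Insert 9 (step 9): P = [1, 2, 3, 5, 9] / [4, 8] / [6] / [7];  Q = [1, 2, 6, 8, 9] / [3, 4] / [5] / [7]
Final shape: (5, 2, 1, 1).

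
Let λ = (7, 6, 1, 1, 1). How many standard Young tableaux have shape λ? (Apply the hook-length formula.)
# SYT of shape (7, 6, 1, 1, 1) = 116480

Hook-length formula: f^λ = n! / Π hook(c), product over all cells c of the Young diagram. For λ = (7, 6, 1, 1, 1), n = 16 boxes. Hook lengths by row (left-to-right, top-to-bottom): [11, 7, 6, 5, 4, 3, 1]; [9, 5, 4, 3, 2, 1]; [3]; [2]; [1]. Product of hooks = 179625600. So f^λ = 16! / 179625600 = 20922789888000 / 179625600 = 116480.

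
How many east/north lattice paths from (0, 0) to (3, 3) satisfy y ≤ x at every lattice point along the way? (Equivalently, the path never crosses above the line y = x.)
Number of paths = 5

By the reflection principle (André's argument), the number of monotone paths to (3, 3) with n ≤ m that never go above y = x is C(6, 3) − C(6, 4) = 20 − 15 = 5.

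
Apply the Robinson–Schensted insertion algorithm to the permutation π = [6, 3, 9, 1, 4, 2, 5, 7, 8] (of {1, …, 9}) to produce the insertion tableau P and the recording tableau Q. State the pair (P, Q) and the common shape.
P = [1, 2, 5, 7, 8] / [3, 4] / [6, 9];  Q = [1, 3, 7, 8, 9] / [2, 5] / [4, 6];  common shape = (5, 2, 2)

Row-insert the values π_1, π_2, … into P one at a time, bumping the leftmost entry strictly greater than the inserted value down to the next row. The recording tableau Q records, in position (i, j), the step at which that cell was added to P.
  Insert 6 (step 1): P = [6];  Q = [1]
  Insert 3 (step 2): P = [3] / [6];  Q = [1] / [2]
  Insert 9 (step 3): P = [3, 9] / [6];  Q = [1, 3] / [2]
  Insert 1 (step 4): P = [1, 9] / [3] / [6];  Q = [1, 3] / [2] / [4]
  Insert 4 (step 5): P = [1, 4] / [3, 9] / [6];  Q = [1, 3] / [2, 5] / [4]
  Insert 2 (step 6): P = [1, 2] / [3, 4] / [6, 9];  Q = [1, 3] / [2, 5] / [4, 6]
  Insert 5 (step 7): P = [1, 2, 5] / [3, 4] / [6, 9];  Q = [1, 3, 7] / [2, 5] / [4, 6]
  Insert 7 (step 8): P = [1, 2, 5, 7] / [3, 4] / [6, 9];  Q = [1, 3, 7, 8] / [2, 5] / [4, 6]
  Insert 8 (step 9): P = [1, 2, 5, 7, 8] / [3, 4] / [6, 9];  Q = [1, 3, 7, 8, 9] / [2, 5] / [4, 6]
Final shape: (5, 2, 2).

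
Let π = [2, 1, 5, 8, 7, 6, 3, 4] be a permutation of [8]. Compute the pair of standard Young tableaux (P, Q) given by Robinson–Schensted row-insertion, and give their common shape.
P = [1, 3, 4] / [2, 5, 6] / [7] / [8];  Q = [1, 3, 4] / [2, 5, 8] / [6] / [7];  common shape = (3, 3, 1, 1)

Row-insert the values π_1, π_2, … into P one at a time, bumping the leftmost entry strictly greater than the inserted value down to the next row. The recording tableau Q records, in position (i, j), the step at which that cell was added to P.
  Insert 2 (step 1): P = [2];  Q = [1]
  Insert 1 (step 2): P = [1] / [2];  Q = [1] / [2]
  Insert 5 (step 3): P = [1, 5] / [2];  Q = [1, 3] / [2]
  Insert 8 (step 4): P = [1, 5, 8] / [2];  Q = [1, 3, 4] / [2]
  Insert 7 (step 5): P = [1, 5, 7] / [2, 8];  Q = [1, 3, 4] / [2, 5]
  Insert 6 (step 6): P = [1, 5, 6] / [2, 7] / [8];  Q = [1, 3, 4] / [2, 5] / [6]
  Insert 3 (step 7): P = [1, 3, 6] / [2, 5] / [7] / [8];  Q = [1, 3, 4] / [2, 5] / [6] / [7]
  Insert 4 (step 8): P = [1, 3, 4] / [2, 5, 6] / [7] / [8];  Q = [1, 3, 4] / [2, 5, 8] / [6] / [7]
Final shape: (3, 3, 1, 1).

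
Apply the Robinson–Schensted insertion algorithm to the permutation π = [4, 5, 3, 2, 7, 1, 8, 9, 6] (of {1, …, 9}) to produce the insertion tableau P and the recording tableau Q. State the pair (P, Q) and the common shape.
P = [1, 5, 6, 8, 9] / [2, 7] / [3] / [4];  Q = [1, 2, 5, 7, 8] / [3, 9] / [4] / [6];  common shape = (5, 2, 1, 1)

Row-insert the values π_1, π_2, … into P one at a time, bumping the leftmost entry strictly greater than the inserted value down to the next row. The recording tableau Q records, in position (i, j), the step at which that cell was added to P.
  Insert 4 (step 1): P = [4];  Q = [1]
  Insert 5 (step 2): P = [4, 5];  Q = [1, 2]
  Insert 3 (step 3): P = [3, 5] / [4];  Q = [1, 2] / [3]
  Insert 2 (step 4): P = [2, 5] / [3] / [4];  Q = [1, 2] / [3] / [4]
  Insert 7 (step 5): P = [2, 5, 7] / [3] / [4];  Q = [1, 2, 5] / [3] / [4]
  Insert 1 (step 6): P = [1, 5, 7] / [2] / [3] / [4];  Q = [1, 2, 5] / [3] / [4] / [6]
  Insert 8 (step 7): P = [1, 5, 7, 8] / [2] / [3] / [4];  Q = [1, 2, 5, 7] / [3] / [4] / [6]
  Insert 9 (step 8): P = [1, 5, 7, 8, 9] / [2] / [3] / [4];  Q = [1, 2, 5, 7, 8] / [3] / [4] / [6]
  Insert 6 (step 9): P = [1, 5, 6, 8, 9] / [2, 7] / [3] / [4];  Q = [1, 2, 5, 7, 8] / [3, 9] / [4] / [6]
Final shape: (5, 2, 1, 1).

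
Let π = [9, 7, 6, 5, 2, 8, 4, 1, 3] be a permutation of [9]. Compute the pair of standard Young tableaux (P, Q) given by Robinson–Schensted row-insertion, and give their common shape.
P = [1, 3] / [2, 4] / [5, 8] / [6] / [7] / [9];  Q = [1, 6] / [2, 7] / [3, 9] / [4] / [5] / [8];  common shape = (2, 2, 2, 1, 1, 1)

Row-insert the values π_1, π_2, … into P one at a time, bumping the leftmost entry strictly greater than the inserted value down to the next row. The recording tableau Q records, in position (i, j), the step at which that cell was added to P.
  Insert 9 (step 1): P = [9];  Q = [1]
  Insert 7 (step 2): P = [7] / [9];  Q = [1] / [2]
  Insert 6 (step 3): P = [6] / [7] / [9];  Q = [1] / [2] / [3]
  Insert 5 (step 4): P = [5] / [6] / [7] / [9];  Q = [1] / [2] / [3] / [4]
  Insert 2 (step 5): P = [2] / [5] / [6] / [7] / [9];  Q = [1] / [2] / [3] / [4] / [5]
  Insert 8 (step 6): P = [2, 8] / [5] / [6] / [7] / [9];  Q = [1, 6] / [2] / [3] / [4] / [5]
  Insert 4 (step 7): P = [2, 4] / [5, 8] / [6] / [7] / [9];  Q = [1, 6] / [2, 7] / [3] / [4] / [5]
  Insert 1 (step 8): P = [1, 4] / [2, 8] / [5] / [6] / [7] / [9];  Q = [1, 6] / [2, 7] / [3] / [4] / [5] / [8]
  Insert 3 (step 9): P = [1, 3] / [2, 4] / [5, 8] / [6] / [7] / [9];  Q = [1, 6] / [2, 7] / [3, 9] / [4] / [5] / [8]
Final shape: (2, 2, 2, 1, 1, 1).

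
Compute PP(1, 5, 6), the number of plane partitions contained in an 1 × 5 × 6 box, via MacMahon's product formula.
PP(1, 5, 6) = 462

Evaluate the triple product over i = 1..1, j = 1..5, k = 1..6. The factors are (2/1) · (3/2) · (4/3) · (5/4) · (6/5) · (7/6) · (3/2) · (4/3) · … (30 factors total). The numerators and denominators telescope so the product is an integer; carrying out the multiplication exactly gives PP(1, 5, 6) = 462.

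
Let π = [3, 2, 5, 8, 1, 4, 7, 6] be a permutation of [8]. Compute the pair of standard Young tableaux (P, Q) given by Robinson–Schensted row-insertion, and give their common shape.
P = [1, 4, 6] / [2, 5, 7] / [3, 8];  Q = [1, 3, 4] / [2, 6, 7] / [5, 8];  common shape = (3, 3, 2)

Row-insert the values π_1, π_2, … into P one at a time, bumping the leftmost entry strictly greater than the inserted value down to the next row. The recording tableau Q records, in position (i, j), the step at which that cell was added to P.
  Insert 3 (step 1): P = [3];  Q = [1]
  Insert 2 (step 2): P = [2] / [3];  Q = [1] / [2]
  Insert 5 (step 3): P = [2, 5] / [3];  Q = [1, 3] / [2]
  Insert 8 (step 4): P = [2, 5, 8] / [3];  Q = [1, 3, 4] / [2]
  Insert 1 (step 5): P = [1, 5, 8] / [2] / [3];  Q = [1, 3, 4] / [2] / [5]
  Insert 4 (step 6): P = [1, 4, 8] / [2, 5] / [3];  Q = [1, 3, 4] / [2, 6] / [5]
  Insert 7 (step 7): P = [1, 4, 7] / [2, 5, 8] / [3];  Q = [1, 3, 4] / [2, 6, 7] / [5]
  Insert 6 (step 8): P = [1, 4, 6] / [2, 5, 7] / [3, 8];  Q = [1, 3, 4] / [2, 6, 7] / [5, 8]
Final shape: (3, 3, 2).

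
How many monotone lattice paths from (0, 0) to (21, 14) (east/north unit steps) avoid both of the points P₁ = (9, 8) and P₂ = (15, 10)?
Number of paths = 1325171760

Inclusion–exclusion. Total paths: C(35, 21) = 2319959400. Through P₁: C(17, 9)·C(18, 12) = 451290840. Through P₂: C(25, 15)·C(10, 6) = 686439600. Since P₁ is strictly southwest of P₂, a monotone path through both must visit P₁ then P₂; paths through both = C(17, 9)·C(8, 6)·C(10, 6) = 142942800. Avoid both = 2319959400 − 451290840 − 686439600 + 142942800 = 1325171760.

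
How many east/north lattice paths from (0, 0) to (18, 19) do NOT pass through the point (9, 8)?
Number of paths = 13589524300

Total paths from (0, 0) to (18, 19): C(37, 18) = 17672631900. Paths through (9, 8): (paths (0, 0) → (9, 8)) × (paths (9, 8) → (18, 19)) = C(17, 9) · C(20, 9) = 24310 · 167960 = 4083107600. Avoidance count = 17672631900 − 4083107600 = 13589524300.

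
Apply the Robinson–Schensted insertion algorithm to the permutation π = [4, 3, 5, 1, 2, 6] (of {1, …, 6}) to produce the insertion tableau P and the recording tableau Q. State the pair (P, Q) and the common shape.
P = [1, 2, 6] / [3, 5] / [4];  Q = [1, 3, 6] / [2, 5] / [4];  common shape = (3, 2, 1)

Row-insert the values π_1, π_2, … into P one at a time, bumping the leftmost entry strictly greater than the inserted value down to the next row. The recording tableau Q records, in position (i, j), the step at which that cell was added to P.
  Insert 4 (step 1): P = [4];  Q = [1]
  Insert 3 (step 2): P = [3] / [4];  Q = [1] / [2]
  Insert 5 (step 3): P = [3, 5] / [4];  Q = [1, 3] / [2]
  Insert 1 (step 4): P = [1, 5] / [3] / [4];  Q = [1, 3] / [2] / [4]
  Insert 2 (step 5): P = [1, 2] / [3, 5] / [4];  Q = [1, 3] / [2, 5] / [4]
  Insert 6 (step 6): P = [1, 2, 6] / [3, 5] / [4];  Q = [1, 3, 6] / [2, 5] / [4]
Final shape: (3, 2, 1).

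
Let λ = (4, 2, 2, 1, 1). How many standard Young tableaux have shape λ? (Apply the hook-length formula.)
# SYT of shape (4, 2, 2, 1, 1) = 567

Hook-length formula: f^λ = n! / Π hook(c), product over all cells c of the Young diagram. For λ = (4, 2, 2, 1, 1), n = 10 boxes. Hook lengths by row (left-to-right, top-to-bottom): [8, 5, 2, 1]; [5, 2]; [4, 1]; [2]; [1]. Product of hooks = 6400. So f^λ = 10! / 6400 = 3628800 / 6400 = 567.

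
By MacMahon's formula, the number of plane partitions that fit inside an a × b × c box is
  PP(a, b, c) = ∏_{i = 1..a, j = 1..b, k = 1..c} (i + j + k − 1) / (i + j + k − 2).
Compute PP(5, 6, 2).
PP(5, 6, 2) = 60984

Evaluate the triple product over i = 1..5, j = 1..6, k = 1..2. The factors are (2/1) · (3/2) · (3/2) · (4/3) · (4/3) · (5/4) · (5/4) · (6/5) · … (60 factors total). The numerators and denominators telescope so the product is an integer; carrying out the multiplication exactly gives PP(5, 6, 2) = 60984.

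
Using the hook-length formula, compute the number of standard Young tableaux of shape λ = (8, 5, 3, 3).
# SYT of shape (8, 5, 3, 3) = 11286912

Hook-length formula: f^λ = n! / Π hook(c), product over all cells c of the Young diagram. For λ = (8, 5, 3, 3), n = 19 boxes. Hook lengths by row (left-to-right, top-to-bottom): [11, 10, 9, 6, 5, 3, 2, 1]; [7, 6, 5, 2, 1]; [4, 3, 2]; [3, 2, 1]. Product of hooks = 10777536000. So f^λ = 19! / 10777536000 = 121645100408832000 / 10777536000 = 11286912.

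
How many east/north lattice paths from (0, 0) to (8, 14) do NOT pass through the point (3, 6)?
Number of paths = 211662

Total paths from (0, 0) to (8, 14): C(22, 8) = 319770. Paths through (3, 6): (paths (0, 0) → (3, 6)) × (paths (3, 6) → (8, 14)) = C(9, 3) · C(13, 5) = 84 · 1287 = 108108. Avoidance count = 319770 − 108108 = 211662.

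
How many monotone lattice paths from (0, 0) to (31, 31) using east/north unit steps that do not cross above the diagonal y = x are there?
C_31 = 14544636039226909

These NE paths below the diagonal are counted by the Catalan number C_n = (1/(n + 1)) · C(2n, n). For n = 31: C_31 = (1/32) · C(62, 31) = 465428353255261088/32 = 14544636039226909.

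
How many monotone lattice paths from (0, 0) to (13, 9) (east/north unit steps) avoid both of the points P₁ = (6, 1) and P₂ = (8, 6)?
Number of paths = 292439

Inclusion–exclusion. Total paths: C(22, 13) = 497420. Through P₁: C(7, 6)·C(15, 7) = 45045. Through P₂: C(14, 8)·C(8, 5) = 168168. Since P₁ is strictly southwest of P₂, a monotone path through both must visit P₁ then P₂; paths through both = C(7, 6)·C(7, 2)·C(8, 5) = 8232. Avoid both = 497420 − 45045 − 168168 + 8232 = 292439.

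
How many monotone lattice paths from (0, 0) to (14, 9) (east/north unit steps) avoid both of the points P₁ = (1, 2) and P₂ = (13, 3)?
Number of paths = 580983

Inclusion–exclusion. Total paths: C(23, 14) = 817190. Through P₁: C(3, 1)·C(20, 13) = 232560. Through P₂: C(16, 13)·C(7, 1) = 3920. Since P₁ is strictly southwest of P₂, a monotone path through both must visit P₁ then P₂; paths through both = C(3, 1)·C(13, 12)·C(7, 1) = 273. Avoid both = 817190 − 232560 − 3920 + 273 = 580983.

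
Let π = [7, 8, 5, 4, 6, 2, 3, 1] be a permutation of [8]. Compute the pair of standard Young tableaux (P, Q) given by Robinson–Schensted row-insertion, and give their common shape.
P = [1, 3] / [2, 6] / [4, 8] / [5] / [7];  Q = [1, 2] / [3, 5] / [4, 7] / [6] / [8];  common shape = (2, 2, 2, 1, 1)

Row-insert the values π_1, π_2, … into P one at a time, bumping the leftmost entry strictly greater than the inserted value down to the next row. The recording tableau Q records, in position (i, j), the step at which that cell was added to P.
  Insert 7 (step 1): P = [7];  Q = [1]
  Insert 8 (step 2): P = [7, 8];  Q = [1, 2]
  Insert 5 (step 3): P = [5, 8] / [7];  Q = [1, 2] / [3]
  Insert 4 (step 4): P = [4, 8] / [5] / [7];  Q = [1, 2] / [3] / [4]
  Insert 6 (step 5): P = [4, 6] / [5, 8] / [7];  Q = [1, 2] / [3, 5] / [4]
  Insert 2 (step 6): P = [2, 6] / [4, 8] / [5] / [7];  Q = [1, 2] / [3, 5] / [4] / [6]
  Insert 3 (step 7): P = [2, 3] / [4, 6] / [5, 8] / [7];  Q = [1, 2] / [3, 5] / [4, 7] / [6]
  Insert 1 (step 8): P = [1, 3] / [2, 6] / [4, 8] / [5] / [7];  Q = [1, 2] / [3, 5] / [4, 7] / [6] / [8]
Final shape: (2, 2, 2, 1, 1).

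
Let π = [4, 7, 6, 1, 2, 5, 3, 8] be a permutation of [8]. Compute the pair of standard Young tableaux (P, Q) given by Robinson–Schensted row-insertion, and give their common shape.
P = [1, 2, 3, 8] / [4, 5] / [6] / [7];  Q = [1, 2, 6, 8] / [3, 5] / [4] / [7];  common shape = (4, 2, 1, 1)

Row-insert the values π_1, π_2, … into P one at a time, bumping the leftmost entry strictly greater than the inserted value down to the next row. The recording tableau Q records, in position (i, j), the step at which that cell was added to P.
  Insert 4 (step 1): P = [4];  Q = [1]
  Insert 7 (step 2): P = [4, 7];  Q = [1, 2]
  Insert 6 (step 3): P = [4, 6] / [7];  Q = [1, 2] / [3]
  Insert 1 (step 4): P = [1, 6] / [4] / [7];  Q = [1, 2] / [3] / [4]
  Insert 2 (step 5): P = [1, 2] / [4, 6] / [7];  Q = [1, 2] / [3, 5] / [4]
  Insert 5 (step 6): P = [1, 2, 5] / [4, 6] / [7];  Q = [1, 2, 6] / [3, 5] / [4]
  Insert 3 (step 7): P = [1, 2, 3] / [4, 5] / [6] / [7];  Q = [1, 2, 6] / [3, 5] / [4] / [7]
  Insert 8 (step 8): P = [1, 2, 3, 8] / [4, 5] / [6] / [7];  Q = [1, 2, 6, 8] / [3, 5] / [4] / [7]
Final shape: (4, 2, 1, 1).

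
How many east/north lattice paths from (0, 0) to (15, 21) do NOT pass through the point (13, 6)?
Number of paths = 5564212608

Total paths from (0, 0) to (15, 21): C(36, 15) = 5567902560. Paths through (13, 6): (paths (0, 0) → (13, 6)) × (paths (13, 6) → (15, 21)) = C(19, 13) · C(17, 2) = 27132 · 136 = 3689952. Avoidance count = 5567902560 − 3689952 = 5564212608.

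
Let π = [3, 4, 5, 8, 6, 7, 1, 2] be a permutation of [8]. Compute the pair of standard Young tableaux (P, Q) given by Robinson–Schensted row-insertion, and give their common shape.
P = [1, 2, 5, 6, 7] / [3, 4] / [8];  Q = [1, 2, 3, 4, 6] / [5, 8] / [7];  common shape = (5, 2, 1)

Row-insert the values π_1, π_2, … into P one at a time, bumping the leftmost entry strictly greater than the inserted value down to the next row. The recording tableau Q records, in position (i, j), the step at which that cell was added to P.
  Insert 3 (step 1): P = [3];  Q = [1]
  Insert 4 (step 2): P = [3, 4];  Q = [1, 2]
  Insert 5 (step 3): P = [3, 4, 5];  Q = [1, 2, 3]
  Insert 8 (step 4): P = [3, 4, 5, 8];  Q = [1, 2, 3, 4]
  Insert 6 (step 5): P = [3, 4, 5, 6] / [8];  Q = [1, 2, 3, 4] / [5]
  Insert 7 (step 6): P = [3, 4, 5, 6, 7] / [8];  Q = [1, 2, 3, 4, 6] / [5]
  Insert 1 (step 7): P = [1, 4, 5, 6, 7] / [3] / [8];  Q = [1, 2, 3, 4, 6] / [5] / [7]
  Insert 2 (step 8): P = [1, 2, 5, 6, 7] / [3, 4] / [8];  Q = [1, 2, 3, 4, 6] / [5, 8] / [7]
Final shape: (5, 2, 1).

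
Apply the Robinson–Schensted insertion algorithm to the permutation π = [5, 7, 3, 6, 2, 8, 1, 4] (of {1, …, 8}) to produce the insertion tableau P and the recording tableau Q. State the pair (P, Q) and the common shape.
P = [1, 4, 8] / [2, 6] / [3, 7] / [5];  Q = [1, 2, 6] / [3, 4] / [5, 8] / [7];  common shape = (3, 2, 2, 1)

Row-insert the values π_1, π_2, … into P one at a time, bumping the leftmost entry strictly greater than the inserted value down to the next row. The recording tableau Q records, in position (i, j), the step at which that cell was added to P.
  Insert 5 (step 1): P = [5];  Q = [1]
  Insert 7 (step 2): P = [5, 7];  Q = [1, 2]
  Insert 3 (step 3): P = [3, 7] / [5];  Q = [1, 2] / [3]
  Insert 6 (step 4): P = [3, 6] / [5, 7];  Q = [1, 2] / [3, 4]
  Insert 2 (step 5): P = [2, 6] / [3, 7] / [5];  Q = [1, 2] / [3, 4] / [5]
  Insert 8 (step 6): P = [2, 6, 8] / [3, 7] / [5];  Q = [1, 2, 6] / [3, 4] / [5]
  Insert 1 (step 7): P = [1, 6, 8] / [2, 7] / [3] / [5];  Q = [1, 2, 6] / [3, 4] / [5] / [7]
  Insert 4 (step 8): P = [1, 4, 8] / [2, 6] / [3, 7] / [5];  Q = [1, 2, 6] / [3, 4] / [5, 8] / [7]
Final shape: (3, 2, 2, 1).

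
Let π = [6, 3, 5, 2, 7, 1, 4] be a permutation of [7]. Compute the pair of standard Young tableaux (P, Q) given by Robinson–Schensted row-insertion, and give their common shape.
P = [1, 4, 7] / [2, 5] / [3] / [6];  Q = [1, 3, 5] / [2, 7] / [4] / [6];  common shape = (3, 2, 1, 1)

Row-insert the values π_1, π_2, … into P one at a time, bumping the leftmost entry strictly greater than the inserted value down to the next row. The recording tableau Q records, in position (i, j), the step at which that cell was added to P.
  Insert 6 (step 1): P = [6];  Q = [1]
  Insert 3 (step 2): P = [3] / [6];  Q = [1] / [2]
  Insert 5 (step 3): P = [3, 5] / [6];  Q = [1, 3] / [2]
  Insert 2 (step 4): P = [2, 5] / [3] / [6];  Q = [1, 3] / [2] / [4]
  Insert 7 (step 5): P = [2, 5, 7] / [3] / [6];  Q = [1, 3, 5] / [2] / [4]
  Insert 1 (step 6): P = [1, 5, 7] / [2] / [3] / [6];  Q = [1, 3, 5] / [2] / [4] / [6]
  Insert 4 (step 7): P = [1, 4, 7] / [2, 5] / [3] / [6];  Q = [1, 3, 5] / [2, 7] / [4] / [6]
Final shape: (3, 2, 1, 1).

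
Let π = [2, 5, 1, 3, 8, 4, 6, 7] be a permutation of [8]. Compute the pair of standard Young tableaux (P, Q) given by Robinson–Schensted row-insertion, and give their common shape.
P = [1, 3, 4, 6, 7] / [2, 5, 8];  Q = [1, 2, 5, 7, 8] / [3, 4, 6];  common shape = (5, 3)

Row-insert the values π_1, π_2, … into P one at a time, bumping the leftmost entry strictly greater than the inserted value down to the next row. The recording tableau Q records, in position (i, j), the step at which that cell was added to P.
  Insert 2 (step 1): P = [2];  Q = [1]
  Insert 5 (step 2): P = [2, 5];  Q = [1, 2]
  Insert 1 (step 3): P = [1, 5] / [2];  Q = [1, 2] / [3]
  Insert 3 (step 4): P = [1, 3] / [2, 5];  Q = [1, 2] / [3, 4]
  Insert 8 (step 5): P = [1, 3, 8] / [2, 5];  Q = [1, 2, 5] / [3, 4]
  Insert 4 (step 6): P = [1, 3, 4] / [2, 5, 8];  Q = [1, 2, 5] / [3, 4, 6]
  Insert 6 (step 7): P = [1, 3, 4, 6] / [2, 5, 8];  Q = [1, 2, 5, 7] / [3, 4, 6]
  Insert 7 (step 8): P = [1, 3, 4, 6, 7] / [2, 5, 8];  Q = [1, 2, 5, 7, 8] / [3, 4, 6]
Final shape: (5, 3).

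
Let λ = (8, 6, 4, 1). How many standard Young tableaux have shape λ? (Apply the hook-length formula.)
# SYT of shape (8, 6, 4, 1) = 9523332

Hook-length formula: f^λ = n! / Π hook(c), product over all cells c of the Young diagram. For λ = (8, 6, 4, 1), n = 19 boxes. Hook lengths by row (left-to-right, top-to-bottom): [11, 9, 8, 7, 5, 4, 2, 1]; [8, 6, 5, 4, 2, 1]; [5, 3, 2, 1]; [1]. Product of hooks = 12773376000. So f^λ = 19! / 12773376000 = 121645100408832000 / 12773376000 = 9523332.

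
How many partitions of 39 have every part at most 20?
p(39, parts ≤ 20) = 29588

Use the recurrence p(n, m) = p(n, m−1) + p(n−m, m): either the largest part is < m (count p(n, m−1)) or the largest part is exactly m (remove one copy of m, count p(n−m, m)). With p(0, ·) = 1 this gives p(39, parts ≤ 20) = 29588. (By conjugating Young diagrams, this also counts partitions of 39 into at most 20 parts.)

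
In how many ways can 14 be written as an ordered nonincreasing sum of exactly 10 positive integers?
p(14, 10 parts) = 5

Partitions of n into exactly k parts ↔ partitions of n − k into at most k parts (subtract 1 from each part). For n = 14, k = 10, the partitions are: 5+1+1+1+1+1+1+1+1+1, 4+2+1+1+1+1+1+1+1+1, 3+3+1+1+1+1+1+1+1+1, 3+2+2+1+1+1+1+1+1+1, 2+2+2+2+1+1+1+1+1+1. Count = 5.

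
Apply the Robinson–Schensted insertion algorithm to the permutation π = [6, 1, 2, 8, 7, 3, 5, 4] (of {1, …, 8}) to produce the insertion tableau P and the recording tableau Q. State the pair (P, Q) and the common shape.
P = [1, 2, 3, 4] / [5, 7] / [6] / [8];  Q = [1, 3, 4, 7] / [2, 5] / [6] / [8];  common shape = (4, 2, 1, 1)

Row-insert the values π_1, π_2, … into P one at a time, bumping the leftmost entry strictly greater than the inserted value down to the next row. The recording tableau Q records, in position (i, j), the step at which that cell was added to P.
  Insert 6 (step 1): P = [6];  Q = [1]
  Insert 1 (step 2): P = [1] / [6];  Q = [1] / [2]
  Insert 2 (step 3): P = [1, 2] / [6];  Q = [1, 3] / [2]
  Insert 8 (step 4): P = [1, 2, 8] / [6];  Q = [1, 3, 4] / [2]
  Insert 7 (step 5): P = [1, 2, 7] / [6, 8];  Q = [1, 3, 4] / [2, 5]
  Insert 3 (step 6): P = [1, 2, 3] / [6, 7] / [8];  Q = [1, 3, 4] / [2, 5] / [6]
  Insert 5 (step 7): P = [1, 2, 3, 5] / [6, 7] / [8];  Q = [1, 3, 4, 7] / [2, 5] / [6]
  Insert 4 (step 8): P = [1, 2, 3, 4] / [5, 7] / [6] / [8];  Q = [1, 3, 4, 7] / [2, 5] / [6] / [8]
Final shape: (4, 2, 1, 1).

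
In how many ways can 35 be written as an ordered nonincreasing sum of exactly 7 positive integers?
p(35, 7 parts) = 1367

Partitions of n into exactly k parts are in bijection with partitions of n − k into at most k parts (subtract 1 from each part). So p(35, exactly 7) = p(28, parts ≤ 7). Computing via the recurrence p(m, j) = p(m, j−1) + p(m−j, j) gives 1367.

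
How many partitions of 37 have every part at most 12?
p(37, parts ≤ 12) = 14552

Use the recurrence p(n, m) = p(n, m−1) + p(n−m, m): either the largest part is < m (count p(n, m−1)) or the largest part is exactly m (remove one copy of m, count p(n−m, m)). With p(0, ·) = 1 this gives p(37, parts ≤ 12) = 14552. (By conjugating Young diagrams, this also counts partitions of 37 into at most 12 parts.)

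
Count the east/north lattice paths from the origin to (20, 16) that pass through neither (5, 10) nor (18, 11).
Number of paths = 6419257110

Inclusion–exclusion. Total paths: C(36, 20) = 7307872110. Through P₁: C(15, 5)·C(21, 15) = 162954792. Through P₂: C(29, 18)·C(7, 2) = 726543090. Since P₁ is strictly southwest of P₂, a monotone path through both must visit P₁ then P₂; paths through both = C(15, 5)·C(14, 13)·C(7, 2) = 882882. Avoid both = 7307872110 − 162954792 − 726543090 + 882882 = 6419257110.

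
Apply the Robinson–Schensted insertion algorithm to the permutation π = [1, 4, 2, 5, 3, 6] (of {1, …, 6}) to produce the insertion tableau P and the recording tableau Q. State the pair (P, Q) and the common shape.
P = [1, 2, 3, 6] / [4, 5];  Q = [1, 2, 4, 6] / [3, 5];  common shape = (4, 2)

Row-insert the values π_1, π_2, … into P one at a time, bumping the leftmost entry strictly greater than the inserted value down to the next row. The recording tableau Q records, in position (i, j), the step at which that cell was added to P.
  Insert 1 (step 1): P = [1];  Q = [1]
  Insert 4 (step 2): P = [1, 4];  Q = [1, 2]
  Insert 2 (step 3): P = [1, 2] / [4];  Q = [1, 2] / [3]
  Insert 5 (step 4): P = [1, 2, 5] / [4];  Q = [1, 2, 4] / [3]
  Insert 3 (step 5): P = [1, 2, 3] / [4, 5];  Q = [1, 2, 4] / [3, 5]
  Insert 6 (step 6): P = [1, 2, 3, 6] / [4, 5];  Q = [1, 2, 4, 6] / [3, 5]
Final shape: (4, 2).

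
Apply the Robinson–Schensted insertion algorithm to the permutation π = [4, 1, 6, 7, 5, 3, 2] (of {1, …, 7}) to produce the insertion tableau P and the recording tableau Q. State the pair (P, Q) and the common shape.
P = [1, 2, 7] / [3, 5] / [4] / [6];  Q = [1, 3, 4] / [2, 5] / [6] / [7];  common shape = (3, 2, 1, 1)

Row-insert the values π_1, π_2, … into P one at a time, bumping the leftmost entry strictly greater than the inserted value down to the next row. The recording tableau Q records, in position (i, j), the step at which that cell was added to P.
  Insert 4 (step 1): P = [4];  Q = [1]
  Insert 1 (step 2): P = [1] / [4];  Q = [1] / [2]
  Insert 6 (step 3): P = [1, 6] / [4];  Q = [1, 3] / [2]
  Insert 7 (step 4): P = [1, 6, 7] / [4];  Q = [1, 3, 4] / [2]
  Insert 5 (step 5): P = [1, 5, 7] / [4, 6];  Q = [1, 3, 4] / [2, 5]
  Insert 3 (step 6): P = [1, 3, 7] / [4, 5] / [6];  Q = [1, 3, 4] / [2, 5] / [6]
  Insert 2 (step 7): P = [1, 2, 7] / [3, 5] / [4] / [6];  Q = [1, 3, 4] / [2, 5] / [6] / [7]
Final shape: (3, 2, 1, 1).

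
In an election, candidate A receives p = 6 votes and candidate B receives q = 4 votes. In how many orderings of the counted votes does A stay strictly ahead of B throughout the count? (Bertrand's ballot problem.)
Strict-lead orderings = 42

Total orderings of the 10 votes with 6 for A: C(10, 6) = 210. By the Bertrand ballot formula (Cycle Lemma / reflection principle), the number of orderings in which A is strictly ahead of B throughout is (p − q)/(p + q) · C(p + q, p) = (6 − 4)/(6 + 4) · 210 = 42.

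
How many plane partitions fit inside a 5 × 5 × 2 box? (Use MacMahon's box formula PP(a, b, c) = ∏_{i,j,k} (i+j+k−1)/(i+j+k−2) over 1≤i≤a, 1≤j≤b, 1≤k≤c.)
PP(5, 5, 2) = 19404

Evaluate the triple product over i = 1..5, j = 1..5, k = 1..2. The factors are (2/1) · (3/2) · (3/2) · (4/3) · (4/3) · (5/4) · (5/4) · (6/5) · … (50 factors total). The numerators and denominators telescope so the product is an integer; carrying out the multiplication exactly gives PP(5, 5, 2) = 19404.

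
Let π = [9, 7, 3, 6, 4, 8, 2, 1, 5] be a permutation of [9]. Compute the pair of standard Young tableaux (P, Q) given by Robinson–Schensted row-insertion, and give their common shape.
P = [1, 4, 5] / [2, 8] / [3] / [6] / [7] / [9];  Q = [1, 4, 6] / [2, 9] / [3] / [5] / [7] / [8];  common shape = (3, 2, 1, 1, 1, 1)

Row-insert the values π_1, π_2, … into P one at a time, bumping the leftmost entry strictly greater than the inserted value down to the next row. The recording tableau Q records, in position (i, j), the step at which that cell was added to P.
  Insert 9 (step 1): P = [9];  Q = [1]
  Insert 7 (step 2): P = [7] / [9];  Q = [1] / [2]
  Insert 3 (step 3): P = [3] / [7] / [9];  Q = [1] / [2] / [3]
  Insert 6 (step 4): P = [3, 6] / [7] / [9];  Q = [1, 4] / [2] / [3]
  Insert 4 (step 5): P = [3, 4] / [6] / [7] / [9];  Q = [1, 4] / [2] / [3] / [5]
  Insert 8 (step 6): P = [3, 4, 8] / [6] / [7] / [9];  Q = [1, 4, 6] / [2] / [3] / [5]
  Insert 2 (step 7): P = [2, 4, 8] / [3] / [6] / [7] / [9];  Q = [1, 4, 6] / [2] / [3] / [5] / [7]
  Insert 1 (step 8): P = [1, 4, 8] / [2] / [3] / [6] / [7] / [9];  Q = [1, 4, 6] / [2] / [3] / [5] / [7] / [8]
  Insert 5 (step 9): P = [1, 4, 5] / [2, 8] / [3] / [6] / [7] / [9];  Q = [1, 4, 6] / [2, 9] / [3] / [5] / [7] / [8]
Final shape: (3, 2, 1, 1, 1, 1).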